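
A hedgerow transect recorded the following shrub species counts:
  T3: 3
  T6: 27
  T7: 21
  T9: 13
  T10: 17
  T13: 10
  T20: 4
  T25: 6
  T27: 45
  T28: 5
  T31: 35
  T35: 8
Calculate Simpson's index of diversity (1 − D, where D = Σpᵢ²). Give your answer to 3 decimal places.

0.864

Total N = 3+27+21+13+17+10+4+6+45+5+35+8 = 194, so the proportions are 0.01546, 0.13918, 0.10825, 0.06701, 0.08763, 0.05155, 0.02062, 0.03093, 0.23196, 0.02577, 0.18041, 0.04124 (working shown to 5 dp, full precision carried).
D = 0.01546² + 0.13918² + 0.10825² + 0.06701² + 0.08763² + 0.05155² + 0.02062² + 0.03093² + 0.23196² + 0.02577² + 0.18041² + 0.04124² = 0.00024 + 0.01937 + 0.01172 + 0.00449 + 0.00768 + 0.00266 + 0.00043 + 0.00096 + 0.05380 + 0.00066 + 0.03255 + 0.00170 = 0.13625.
So 1 − D = 0.86375, i.e. 0.864 to 3 decimal places.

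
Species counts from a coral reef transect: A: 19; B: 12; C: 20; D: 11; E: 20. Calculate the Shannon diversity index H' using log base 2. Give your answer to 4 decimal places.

Total N = 19+12+20+11+20 = 82, so the proportions are 0.231707, 0.146341, 0.243902, 0.134146, 0.243902 (working shown to 6 dp, full precision carried).
Each pᵢ log₂ pᵢ term: 0.231707×(-2.109624)=-0.488815, 0.146341×(-2.772590)=-0.405745, 0.243902×(-2.035624)=-0.496494, 0.134146×(-2.898120)=-0.388772, 0.243902×(-2.035624)=-0.496494.
Sum = -2.276320, so H' = 2.2763.

2.2763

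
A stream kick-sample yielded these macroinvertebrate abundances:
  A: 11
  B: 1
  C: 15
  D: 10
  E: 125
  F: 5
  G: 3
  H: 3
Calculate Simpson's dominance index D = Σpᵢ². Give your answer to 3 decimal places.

0.538

Total N = 11+1+15+10+125+5+3+3 = 173, so the proportions are 0.06358, 0.00578, 0.08671, 0.0578, 0.72254, 0.0289, 0.01734, 0.01734 (working shown to 5 dp, full precision carried).
D = 0.06358² + 0.00578² + 0.08671² + 0.0578² + 0.72254² + 0.0289² + 0.01734² + 0.01734² = 0.00404 + 0.00003 + 0.00752 + 0.00334 + 0.52207 + 0.00084 + 0.00030 + 0.00030 = 0.53844.
To 3 decimal places, D = 0.538.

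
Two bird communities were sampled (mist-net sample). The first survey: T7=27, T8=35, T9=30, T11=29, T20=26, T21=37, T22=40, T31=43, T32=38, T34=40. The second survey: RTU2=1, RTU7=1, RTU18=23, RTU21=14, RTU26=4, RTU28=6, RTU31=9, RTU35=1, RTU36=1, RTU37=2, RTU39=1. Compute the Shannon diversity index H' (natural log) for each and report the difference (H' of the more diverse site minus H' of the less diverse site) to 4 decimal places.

The first survey: N=345, proportions 0.078261, 0.101449, 0.086957, 0.084058, 0.075362, 0.107246, 0.115942, 0.124638, 0.110145, 0.115942, giving H' = 2.288481 (working shown to 6 dp, full precision carried).
The second survey: N=63, proportions 0.015873, 0.015873, 0.365079, 0.222222, 0.063492, 0.095238, 0.142857, 0.015873, 0.015873, 0.031746, 0.015873, giving H' = 1.817417.
Difference = |2.288481 − 1.817417| = 0.471064, i.e. 0.4711 to 4 decimal places.

0.4711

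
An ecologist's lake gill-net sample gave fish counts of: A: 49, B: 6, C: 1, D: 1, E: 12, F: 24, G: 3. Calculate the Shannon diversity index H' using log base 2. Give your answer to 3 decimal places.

Total N = 49+6+1+1+12+24+3 = 96, so the proportions are 0.51042, 0.0625, 0.01042, 0.01042, 0.125, 0.25, 0.03125 (working shown to 5 dp, full precision carried).
Each pᵢ log₂ pᵢ term: 0.51042×(-0.97025)=-0.49523, 0.0625×(-4.00000)=-0.25000, 0.01042×(-6.58496)=-0.06859, 0.01042×(-6.58496)=-0.06859, 0.125×(-3.00000)=-0.37500, 0.25×(-2.00000)=-0.50000, 0.03125×(-5.00000)=-0.15625.
Sum = -1.91367, so H' = 1.914.

1.914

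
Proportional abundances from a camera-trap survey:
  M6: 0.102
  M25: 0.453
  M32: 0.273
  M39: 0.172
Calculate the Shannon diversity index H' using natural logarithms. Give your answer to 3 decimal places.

1.249

Each pᵢ ln pᵢ term (working shown to 5 dp, full precision carried): 0.102×(-2.28278)=-0.23284, 0.453×(-0.79186)=-0.35871, 0.273×(-1.29828)=-0.35443, 0.172×(-1.76026)=-0.30276.
Sum = -1.24875, so H' = 1.249.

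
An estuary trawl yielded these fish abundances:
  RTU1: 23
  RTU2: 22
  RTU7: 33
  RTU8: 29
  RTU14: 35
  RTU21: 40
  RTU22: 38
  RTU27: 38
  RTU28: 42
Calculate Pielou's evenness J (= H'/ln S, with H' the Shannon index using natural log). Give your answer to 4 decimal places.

Total N = 23+22+33+29+35+40+38+38+42 = 300, so the proportions are 0.076667, 0.073333, 0.11, 0.096667, 0.116667, 0.133333, 0.126667, 0.126667, 0.14 (working shown to 6 dp, full precision carried).
H' = −Σ pᵢ ln pᵢ = −((-0.196902) + (-0.191601) + (-0.242800) + (-0.225860) + (-0.250651) + (-0.268654) + (-0.261718) + (-0.261718) + (-0.275256)) = 2.175160.
With S = 9 species, ln S = 2.197225, so J = 2.175160/2.197225 = 0.989958, i.e. 0.9900 to 4 decimal places.

0.9900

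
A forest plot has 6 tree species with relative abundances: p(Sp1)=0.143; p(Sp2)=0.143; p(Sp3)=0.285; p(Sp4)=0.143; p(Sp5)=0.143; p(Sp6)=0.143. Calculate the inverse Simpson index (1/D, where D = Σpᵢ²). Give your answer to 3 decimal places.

5.450

D = 0.143² + 0.143² + 0.285² + 0.143² + 0.143² + 0.143² = 0.0204490 + 0.0204490 + 0.0812250 + 0.0204490 + 0.0204490 + 0.0204490 = 0.1834700 (working shown to 7 dp, full precision carried).
So 1/D = 5.45048, i.e. 5.450 to 3 decimal places.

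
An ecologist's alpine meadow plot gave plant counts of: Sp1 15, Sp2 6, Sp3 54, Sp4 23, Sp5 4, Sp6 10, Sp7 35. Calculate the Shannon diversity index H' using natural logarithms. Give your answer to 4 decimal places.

Total N = 15+6+54+23+4+10+35 = 147, so the proportions are 0.102041, 0.040816, 0.367347, 0.156463, 0.027211, 0.068027, 0.238095 (working shown to 6 dp, full precision carried).
Each pᵢ ln pᵢ term: 0.102041×(-2.282382)=-0.232896, 0.040816×(-3.198673)=-0.130558, 0.367347×(-1.001449)=-0.367879, 0.156463×(-1.854938)=-0.290228, 0.027211×(-3.604138)=-0.098072, 0.068027×(-2.687847)=-0.182847, 0.238095×(-1.435085)=-0.341687.
Sum = -1.644167, so H' = 1.6442.

1.6442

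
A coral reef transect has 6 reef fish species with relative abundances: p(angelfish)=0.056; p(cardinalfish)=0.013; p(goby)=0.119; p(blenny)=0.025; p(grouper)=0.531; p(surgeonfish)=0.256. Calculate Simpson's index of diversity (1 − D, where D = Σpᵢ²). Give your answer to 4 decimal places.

0.6344

D = 0.056² + 0.013² + 0.119² + 0.025² + 0.531² + 0.256² = 0.003136 + 0.000169 + 0.014161 + 0.000625 + 0.281961 + 0.065536 = 0.365588 (working shown to 6 dp, full precision carried).
So 1 − D = 0.634412, i.e. 0.6344 to 4 decimal places.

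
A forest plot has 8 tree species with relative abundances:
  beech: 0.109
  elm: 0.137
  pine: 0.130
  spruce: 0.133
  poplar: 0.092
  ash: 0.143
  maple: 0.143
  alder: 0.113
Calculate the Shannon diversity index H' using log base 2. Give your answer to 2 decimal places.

Each pᵢ log₂ pᵢ term (working shown to 4 dp, full precision carried): 0.109×(-3.1976)=-0.3485, 0.137×(-2.8678)=-0.3929, 0.13×(-2.9434)=-0.3826, 0.133×(-2.9105)=-0.3871, 0.092×(-3.4422)=-0.3167, 0.143×(-2.8059)=-0.4012, 0.143×(-2.8059)=-0.4012, 0.113×(-3.1456)=-0.3555.
Sum = -2.9858, so H' = 2.99.

2.99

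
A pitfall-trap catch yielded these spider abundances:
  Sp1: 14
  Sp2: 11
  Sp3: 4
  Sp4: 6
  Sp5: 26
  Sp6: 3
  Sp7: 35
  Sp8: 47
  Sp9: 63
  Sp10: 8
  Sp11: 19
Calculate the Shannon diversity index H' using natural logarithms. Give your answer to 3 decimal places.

Total N = 14+11+4+6+26+3+35+47+63+8+19 = 236, so the proportions are 0.05932, 0.04661, 0.01695, 0.02542, 0.11017, 0.01271, 0.14831, 0.19915, 0.26695, 0.0339, 0.08051 (working shown to 5 dp, full precision carried).
Each pᵢ ln pᵢ term: 0.05932×(-2.82477)=-0.16757, 0.04661×(-3.06594)=-0.14290, 0.01695×(-4.07754)=-0.06911, 0.02542×(-3.67207)=-0.09336, 0.11017×(-2.20574)=-0.24300, 0.01271×(-4.36522)=-0.05549, 0.14831×(-1.90848)=-0.28304, 0.19915×(-1.61368)=-0.32137, 0.26695×(-1.32070)=-0.35256, 0.0339×(-3.38439)=-0.11473, 0.08051×(-2.51939)=-0.20283.
Sum = -2.04596, so H' = 2.046.

2.046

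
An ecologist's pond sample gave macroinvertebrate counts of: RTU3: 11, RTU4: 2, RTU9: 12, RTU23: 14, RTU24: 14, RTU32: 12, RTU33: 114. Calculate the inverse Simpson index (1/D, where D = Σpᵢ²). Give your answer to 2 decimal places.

2.32

Total N = 11+2+12+14+14+12+114 = 179, so the proportions are 0.06145, 0.01117, 0.06704, 0.07821, 0.07821, 0.06704, 0.63687 (working shown to 5 dp, full precision carried).
D = 0.06145² + 0.01117² + 0.06704² + 0.07821² + 0.07821² + 0.06704² + 0.63687² = 0.00378 + 0.00012 + 0.00449 + 0.00612 + 0.00612 + 0.00449 + 0.40561 = 0.43073.
So 1/D = 2.3216, i.e. 2.32 to 2 decimal places.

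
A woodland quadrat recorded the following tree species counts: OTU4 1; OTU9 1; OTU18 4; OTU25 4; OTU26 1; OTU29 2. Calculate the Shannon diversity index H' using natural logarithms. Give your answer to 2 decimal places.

1.61

Total N = 1+1+4+4+1+2 = 13, so the proportions are 0.0769, 0.0769, 0.3077, 0.3077, 0.0769, 0.1538 (working shown to 4 dp, full precision carried).
Each pᵢ ln pᵢ term: 0.0769×(-2.5649)=-0.1973, 0.0769×(-2.5649)=-0.1973, 0.3077×(-1.1787)=-0.3627, 0.3077×(-1.1787)=-0.3627, 0.0769×(-2.5649)=-0.1973, 0.1538×(-1.8718)=-0.2880.
Sum = -1.6052, so H' = 1.61.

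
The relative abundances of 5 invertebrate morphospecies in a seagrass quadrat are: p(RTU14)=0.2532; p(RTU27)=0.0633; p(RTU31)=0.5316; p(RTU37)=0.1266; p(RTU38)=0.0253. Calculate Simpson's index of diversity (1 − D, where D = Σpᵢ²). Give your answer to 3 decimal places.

D = 0.2532² + 0.0633² + 0.5316² + 0.1266² + 0.0253² = 0.06411 + 0.00401 + 0.28260 + 0.01603 + 0.00064 = 0.36738 (working shown to 5 dp, full precision carried).
So 1 − D = 0.63262, i.e. 0.633 to 3 decimal places.

0.633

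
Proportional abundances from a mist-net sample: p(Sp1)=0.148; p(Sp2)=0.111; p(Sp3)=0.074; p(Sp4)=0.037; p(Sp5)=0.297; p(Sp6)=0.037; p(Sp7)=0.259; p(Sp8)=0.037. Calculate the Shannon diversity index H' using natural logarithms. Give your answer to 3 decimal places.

1.796

Each pᵢ ln pᵢ term (working shown to 5 dp, full precision carried): 0.148×(-1.91054)=-0.28276, 0.111×(-2.19823)=-0.24400, 0.074×(-2.60369)=-0.19267, 0.037×(-3.29684)=-0.12198, 0.297×(-1.21402)=-0.36056, 0.037×(-3.29684)=-0.12198, 0.259×(-1.35093)=-0.34989, 0.037×(-3.29684)=-0.12198.
Sum = -1.79584, so H' = 1.796.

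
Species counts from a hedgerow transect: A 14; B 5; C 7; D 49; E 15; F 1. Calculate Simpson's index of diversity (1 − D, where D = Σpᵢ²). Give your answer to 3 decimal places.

Total N = 14+5+7+49+15+1 = 91, so the proportions are 0.15385, 0.05495, 0.07692, 0.53846, 0.16484, 0.01099 (working shown to 5 dp, full precision carried).
D = 0.15385² + 0.05495² + 0.07692² + 0.53846² + 0.16484² + 0.01099² = 0.02367 + 0.00302 + 0.00592 + 0.28994 + 0.02717 + 0.00012 = 0.34984.
So 1 − D = 0.65016, i.e. 0.650 to 3 decimal places.

0.650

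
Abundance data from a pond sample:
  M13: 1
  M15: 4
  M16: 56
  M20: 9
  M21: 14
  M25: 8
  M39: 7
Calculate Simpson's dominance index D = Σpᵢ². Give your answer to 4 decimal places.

0.3615

Total N = 1+4+56+9+14+8+7 = 99, so the proportions are 0.010101, 0.040404, 0.565657, 0.090909, 0.141414, 0.080808, 0.070707 (working shown to 6 dp, full precision carried).
D = 0.010101² + 0.040404² + 0.565657² + 0.090909² + 0.141414² + 0.080808² + 0.070707² = 0.000102 + 0.001632 + 0.319967 + 0.008264 + 0.019998 + 0.006530 + 0.004999 = 0.361494.
To 4 decimal places, D = 0.3615.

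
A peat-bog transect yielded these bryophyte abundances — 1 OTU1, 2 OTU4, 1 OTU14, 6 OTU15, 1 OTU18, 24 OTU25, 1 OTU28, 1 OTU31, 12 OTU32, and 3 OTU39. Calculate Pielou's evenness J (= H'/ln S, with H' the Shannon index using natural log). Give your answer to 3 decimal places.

Total N = 1+2+1+6+1+24+1+1+12+3 = 52, so the proportions are 0.01923, 0.03846, 0.01923, 0.11538, 0.01923, 0.46154, 0.01923, 0.01923, 0.23077, 0.05769 (working shown to 5 dp, full precision carried).
H' = −Σ pᵢ ln pᵢ = −((-0.07599) + (-0.12531) + (-0.07599) + (-0.24917) + (-0.07599) + (-0.35686) + (-0.07599) + (-0.07599) + (-0.33839) + (-0.16457)) = 1.61423.
With S = 10 species, ln S = 2.30259, so J = 1.61423/2.30259 = 0.70105, i.e. 0.701 to 3 decimal places.

0.701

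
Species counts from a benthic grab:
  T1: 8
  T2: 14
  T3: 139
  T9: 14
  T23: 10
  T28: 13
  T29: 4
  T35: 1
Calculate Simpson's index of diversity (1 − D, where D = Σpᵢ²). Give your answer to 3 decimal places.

Total N = 8+14+139+14+10+13+4+1 = 203, so the proportions are 0.03941, 0.06897, 0.68473, 0.06897, 0.04926, 0.06404, 0.0197, 0.00493 (working shown to 5 dp, full precision carried).
D = 0.03941² + 0.06897² + 0.68473² + 0.06897² + 0.04926² + 0.06404² + 0.0197² + 0.00493² = 0.00155 + 0.00476 + 0.46885 + 0.00476 + 0.00243 + 0.00410 + 0.00039 + 0.00002 = 0.48686.
So 1 − D = 0.51314, i.e. 0.513 to 3 decimal places.

0.513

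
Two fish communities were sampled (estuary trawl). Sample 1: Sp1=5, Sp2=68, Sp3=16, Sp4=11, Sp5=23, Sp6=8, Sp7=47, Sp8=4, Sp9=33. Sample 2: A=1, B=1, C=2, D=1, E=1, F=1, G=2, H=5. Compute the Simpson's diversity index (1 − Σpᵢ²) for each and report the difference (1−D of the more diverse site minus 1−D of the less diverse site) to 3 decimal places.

Sample 1: N=215, proportions 0.02326, 0.31628, 0.07442, 0.05116, 0.10698, 0.03721, 0.2186, 0.0186, 0.15349, giving 1−D = 0.80675 (working shown to 5 dp, full precision carried).
Sample 2: N=14, proportions 0.07143, 0.07143, 0.14286, 0.07143, 0.07143, 0.07143, 0.14286, 0.35714, giving 1−D = 0.80612.
Difference = |0.80675 − 0.80612| = 0.00063, i.e. 0.001 to 3 decimal places.

0.001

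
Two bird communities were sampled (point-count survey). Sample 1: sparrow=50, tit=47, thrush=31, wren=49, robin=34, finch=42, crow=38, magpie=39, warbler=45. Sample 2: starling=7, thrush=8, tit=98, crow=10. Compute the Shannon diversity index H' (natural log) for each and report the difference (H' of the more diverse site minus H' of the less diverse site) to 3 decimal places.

Sample 1: N=375, proportions 0.13333, 0.12533, 0.08267, 0.13067, 0.09067, 0.112, 0.10133, 0.104, 0.12, giving H' = 2.18560 (working shown to 5 dp, full precision carried).
Sample 2: N=123, proportions 0.05691, 0.06504, 0.79675, 0.0813, giving H' = 0.72593.
Difference = |2.18560 − 0.72593| = 1.45967, i.e. 1.460 to 3 decimal places.

1.460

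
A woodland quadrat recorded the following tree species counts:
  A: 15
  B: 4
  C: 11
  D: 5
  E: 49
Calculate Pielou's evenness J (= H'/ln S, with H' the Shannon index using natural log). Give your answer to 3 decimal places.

Total N = 15+4+11+5+49 = 84, so the proportions are 0.17857, 0.04762, 0.13095, 0.05952, 0.58333 (working shown to 5 dp, full precision carried).
H' = −Σ pᵢ ln pᵢ = −((-0.30764) + (-0.14498) + (-0.26622) + (-0.16794) + (-0.31441)) = 1.20118.
With S = 5 species, ln S = 1.60944, so J = 1.20118/1.60944 = 0.74634, i.e. 0.746 to 3 decimal places.

0.746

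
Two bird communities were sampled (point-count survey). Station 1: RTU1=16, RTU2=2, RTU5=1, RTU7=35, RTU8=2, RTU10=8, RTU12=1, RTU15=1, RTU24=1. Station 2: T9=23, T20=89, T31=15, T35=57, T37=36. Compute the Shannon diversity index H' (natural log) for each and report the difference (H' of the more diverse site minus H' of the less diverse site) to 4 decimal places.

0.0358

Station 1: N=67, proportions 0.238806, 0.029851, 0.014925, 0.522388, 0.029851, 0.119403, 0.014925, 0.014925, 0.014925, giving H' = 1.395637 (working shown to 6 dp, full precision carried).
Station 2: N=220, proportions 0.104545, 0.404545, 0.068182, 0.259091, 0.163636, giving H' = 1.431417.
Difference = |1.395637 − 1.431417| = 0.035780, i.e. 0.0358 to 4 decimal places.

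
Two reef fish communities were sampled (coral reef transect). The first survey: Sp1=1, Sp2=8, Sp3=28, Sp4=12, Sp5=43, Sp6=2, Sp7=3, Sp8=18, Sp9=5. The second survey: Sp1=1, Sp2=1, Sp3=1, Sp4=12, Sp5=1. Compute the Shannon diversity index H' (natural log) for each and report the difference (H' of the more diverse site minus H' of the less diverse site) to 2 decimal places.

The first survey: N=120, proportions 0.0083, 0.0667, 0.2333, 0.1, 0.3583, 0.0167, 0.025, 0.15, 0.0417, giving H' = 1.7355 (working shown to 4 dp, full precision carried).
The second survey: N=16, proportions 0.0625, 0.0625, 0.0625, 0.75, 0.0625, giving H' = 0.9089.
Difference = |1.7355 − 0.9089| = 0.8266, i.e. 0.83 to 2 decimal places.

0.83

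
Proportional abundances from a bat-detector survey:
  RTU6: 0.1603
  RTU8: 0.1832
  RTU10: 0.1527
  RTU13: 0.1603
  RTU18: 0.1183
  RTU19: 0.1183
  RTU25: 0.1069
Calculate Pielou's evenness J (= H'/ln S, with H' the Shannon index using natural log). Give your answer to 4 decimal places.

H' = −Σ pᵢ ln pᵢ = −((-0.293463) + (-0.310923) + (-0.286966) + (-0.293463) + (-0.252515) + (-0.252515) + (-0.239014)) = 1.928858 (working shown to 6 dp, full precision carried).
With S = 7 species, ln S = 1.945910, so J = 1.928858/1.945910 = 0.991237, i.e. 0.9912 to 4 decimal places.

0.9912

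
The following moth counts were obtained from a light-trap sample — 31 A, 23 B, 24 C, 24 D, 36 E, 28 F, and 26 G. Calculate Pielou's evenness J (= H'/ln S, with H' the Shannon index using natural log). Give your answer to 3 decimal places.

0.994

Total N = 31+23+24+24+36+28+26 = 192, so the proportions are 0.16146, 0.11979, 0.125, 0.125, 0.1875, 0.14583, 0.13542 (working shown to 5 dp, full precision carried).
H' = −Σ pᵢ ln pᵢ = −((-0.29442) + (-0.25420) + (-0.25993) + (-0.25993) + (-0.31387) + (-0.28077) + (-0.27075)) = 1.93387.
With S = 7 species, ln S = 1.94591, so J = 1.93387/1.94591 = 0.99381, i.e. 0.994 to 3 decimal places.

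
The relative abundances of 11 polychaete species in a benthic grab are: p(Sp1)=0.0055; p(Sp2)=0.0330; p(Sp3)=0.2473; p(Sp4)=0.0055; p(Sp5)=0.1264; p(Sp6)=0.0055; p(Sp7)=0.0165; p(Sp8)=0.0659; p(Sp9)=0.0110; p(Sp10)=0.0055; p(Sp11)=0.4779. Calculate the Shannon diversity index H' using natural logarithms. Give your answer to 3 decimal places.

Each pᵢ ln pᵢ term (working shown to 5 dp, full precision carried): 0.0055×(-5.20301)=-0.02862, 0.033×(-3.41125)=-0.11257, 0.2473×(-1.39715)=-0.34552, 0.0055×(-5.20301)=-0.02862, 0.1264×(-2.06830)=-0.26143, 0.0055×(-5.20301)=-0.02862, 0.0165×(-4.10439)=-0.06772, 0.0659×(-2.71962)=-0.17922, 0.011×(-4.50986)=-0.04961, 0.0055×(-5.20301)=-0.02862, 0.4779×(-0.73835)=-0.35286.
Sum = -1.48340, so H' = 1.483.

1.483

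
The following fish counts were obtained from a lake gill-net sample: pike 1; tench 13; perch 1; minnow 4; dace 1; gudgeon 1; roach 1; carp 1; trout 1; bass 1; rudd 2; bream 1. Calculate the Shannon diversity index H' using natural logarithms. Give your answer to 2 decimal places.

1.89

Total N = 1+13+1+4+1+1+1+1+1+1+2+1 = 28, so the proportions are 0.0357, 0.4643, 0.0357, 0.1429, 0.0357, 0.0357, 0.0357, 0.0357, 0.0357, 0.0357, 0.0714, 0.0357 (working shown to 4 dp, full precision carried).
Each pᵢ ln pᵢ term: 0.0357×(-3.3322)=-0.1190, 0.4643×(-0.7673)=-0.3562, 0.0357×(-3.3322)=-0.1190, 0.1429×(-1.9459)=-0.2780, 0.0357×(-3.3322)=-0.1190, 0.0357×(-3.3322)=-0.1190, 0.0357×(-3.3322)=-0.1190, 0.0357×(-3.3322)=-0.1190, 0.0357×(-3.3322)=-0.1190, 0.0357×(-3.3322)=-0.1190, 0.0714×(-2.6391)=-0.1885, 0.0357×(-3.3322)=-0.1190.
Sum = -1.8938, so H' = 1.89.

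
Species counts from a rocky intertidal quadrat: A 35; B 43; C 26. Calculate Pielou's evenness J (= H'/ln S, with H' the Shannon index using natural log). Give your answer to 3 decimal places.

Total N = 35+43+26 = 104, so the proportions are 0.33654, 0.41346, 0.25 (working shown to 5 dp, full precision carried).
H' = −Σ pᵢ ln pᵢ = −((-0.36650) + (-0.36517) + (-0.34657)) = 1.07824.
With S = 3 species, ln S = 1.09861, so J = 1.07824/1.09861 = 0.98146, i.e. 0.981 to 3 decimal places.

0.981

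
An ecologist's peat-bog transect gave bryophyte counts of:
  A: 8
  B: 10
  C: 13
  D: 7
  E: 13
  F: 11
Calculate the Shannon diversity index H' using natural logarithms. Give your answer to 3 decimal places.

1.767

Total N = 8+10+13+7+13+11 = 62, so the proportions are 0.12903, 0.16129, 0.20968, 0.1129, 0.20968, 0.17742 (working shown to 5 dp, full precision carried).
Each pᵢ ln pᵢ term: 0.12903×(-2.04769)=-0.26422, 0.16129×(-1.82455)=-0.29428, 0.20968×(-1.56219)=-0.32755, 0.1129×(-2.18122)=-0.24627, 0.20968×(-1.56219)=-0.32755, 0.17742×(-1.72924)=-0.30680.
Sum = -1.76668, so H' = 1.767.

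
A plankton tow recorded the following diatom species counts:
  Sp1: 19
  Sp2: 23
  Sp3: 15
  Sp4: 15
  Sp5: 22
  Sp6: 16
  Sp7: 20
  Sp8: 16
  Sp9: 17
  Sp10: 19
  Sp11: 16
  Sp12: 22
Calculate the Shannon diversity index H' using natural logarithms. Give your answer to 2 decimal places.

Total N = 19+23+15+15+22+16+20+16+17+19+16+22 = 220, so the proportions are 0.0864, 0.1045, 0.0682, 0.0682, 0.1, 0.0727, 0.0909, 0.0727, 0.0773, 0.0864, 0.0727, 0.1 (working shown to 4 dp, full precision carried).
Each pᵢ ln pᵢ term: 0.0864×(-2.4492)=-0.2115, 0.1045×(-2.2581)=-0.2361, 0.0682×(-2.6856)=-0.1831, 0.0682×(-2.6856)=-0.1831, 0.1×(-2.3026)=-0.2303, 0.0727×(-2.6210)=-0.1906, 0.0909×(-2.3979)=-0.2180, 0.0727×(-2.6210)=-0.1906, 0.0773×(-2.5604)=-0.1979, 0.0864×(-2.4492)=-0.2115, 0.0727×(-2.6210)=-0.1906, 0.1×(-2.3026)=-0.2303.
Sum = -2.4736, so H' = 2.47.

2.47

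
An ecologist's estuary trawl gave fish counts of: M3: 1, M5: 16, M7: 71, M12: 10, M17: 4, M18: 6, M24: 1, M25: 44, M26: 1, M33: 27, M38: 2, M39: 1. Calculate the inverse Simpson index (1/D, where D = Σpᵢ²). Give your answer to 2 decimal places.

4.17

Total N = 1+16+71+10+4+6+1+44+1+27+2+1 = 184, so the proportions are 0.005435, 0.086957, 0.38587, 0.054348, 0.021739, 0.032609, 0.005435, 0.23913, 0.005435, 0.146739, 0.01087, 0.005435 (working shown to 6 dp, full precision carried).
D = 0.005435² + 0.086957² + 0.38587² + 0.054348² + 0.021739² + 0.032609² + 0.005435² + 0.23913² + 0.005435² + 0.146739² + 0.01087² + 0.005435² = 0.000030 + 0.007561 + 0.148895 + 0.002954 + 0.000473 + 0.001063 + 0.000030 + 0.057183 + 0.000030 + 0.021532 + 0.000118 + 0.000030 = 0.239898.
So 1/D = 4.1684, i.e. 4.17 to 2 decimal places.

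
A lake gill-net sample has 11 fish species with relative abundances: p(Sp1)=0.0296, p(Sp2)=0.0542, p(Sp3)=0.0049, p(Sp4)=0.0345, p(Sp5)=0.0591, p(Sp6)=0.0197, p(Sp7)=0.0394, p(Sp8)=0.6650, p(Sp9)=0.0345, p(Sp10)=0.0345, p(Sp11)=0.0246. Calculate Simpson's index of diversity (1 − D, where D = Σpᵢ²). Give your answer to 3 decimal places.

0.544

D = 0.0296² + 0.0542² + 0.0049² + 0.0345² + 0.0591² + 0.0197² + 0.0394² + 0.665² + 0.0345² + 0.0345² + 0.0246² = 0.00088 + 0.00294 + 0.00002 + 0.00119 + 0.00349 + 0.00039 + 0.00155 + 0.44223 + 0.00119 + 0.00119 + 0.00061 = 0.45567 (working shown to 5 dp, full precision carried).
So 1 − D = 0.54433, i.e. 0.544 to 3 decimal places.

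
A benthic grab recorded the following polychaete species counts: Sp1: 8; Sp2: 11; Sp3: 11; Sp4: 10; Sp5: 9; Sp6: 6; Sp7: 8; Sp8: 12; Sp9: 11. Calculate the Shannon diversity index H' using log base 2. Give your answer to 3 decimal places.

3.142

Total N = 8+11+11+10+9+6+8+12+11 = 86, so the proportions are 0.09302, 0.12791, 0.12791, 0.11628, 0.10465, 0.06977, 0.09302, 0.13953, 0.12791 (working shown to 5 dp, full precision carried).
Each pᵢ log₂ pᵢ term: 0.09302×(-3.42626)=-0.31872, 0.12791×(-2.96683)=-0.37948, 0.12791×(-2.96683)=-0.37948, 0.11628×(-3.10434)=-0.36097, 0.10465×(-3.25634)=-0.34078, 0.06977×(-3.84130)=-0.26800, 0.09302×(-3.42626)=-0.31872, 0.13953×(-2.84130)=-0.39646, 0.12791×(-2.96683)=-0.37948.
Sum = -3.14209, so H' = 3.142.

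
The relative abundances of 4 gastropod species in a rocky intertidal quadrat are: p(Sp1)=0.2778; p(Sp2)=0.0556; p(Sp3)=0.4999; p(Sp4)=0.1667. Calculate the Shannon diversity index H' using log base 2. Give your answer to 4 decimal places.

1.6760

Each pᵢ log₂ pᵢ term (working shown to 6 dp, full precision carried): 0.2778×(-1.847881)=-0.513341, 0.0556×(-4.168771)=-0.231784, 0.4999×(-1.000289)=-0.500044, 0.1667×(-2.584674)=-0.430865.
Sum = -1.676035, so H' = 1.6760.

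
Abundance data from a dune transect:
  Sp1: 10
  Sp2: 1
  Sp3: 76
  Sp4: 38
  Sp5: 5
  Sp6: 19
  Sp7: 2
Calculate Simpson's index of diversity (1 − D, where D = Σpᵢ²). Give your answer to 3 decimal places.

0.662

Total N = 10+1+76+38+5+19+2 = 151, so the proportions are 0.06623, 0.00662, 0.50331, 0.25166, 0.03311, 0.12583, 0.01325 (working shown to 5 dp, full precision carried).
D = 0.06623² + 0.00662² + 0.50331² + 0.25166² + 0.03311² + 0.12583² + 0.01325² = 0.00439 + 0.00004 + 0.25332 + 0.06333 + 0.00110 + 0.01583 + 0.00018 = 0.33819.
So 1 − D = 0.66181, i.e. 0.662 to 3 decimal places.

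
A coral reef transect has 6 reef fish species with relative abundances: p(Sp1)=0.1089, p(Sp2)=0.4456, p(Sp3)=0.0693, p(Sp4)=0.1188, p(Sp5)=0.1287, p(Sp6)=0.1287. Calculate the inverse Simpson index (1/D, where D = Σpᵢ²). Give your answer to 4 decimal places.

D = 0.1089² + 0.4456² + 0.0693² + 0.1188² + 0.1287² + 0.1287² = 0.01185921 + 0.19855936 + 0.00480249 + 0.01411344 + 0.01656369 + 0.01656369 = 0.26246188 (working shown to 8 dp, full precision carried).
So 1/D = 3.810077, i.e. 3.8101 to 4 decimal places.

3.8101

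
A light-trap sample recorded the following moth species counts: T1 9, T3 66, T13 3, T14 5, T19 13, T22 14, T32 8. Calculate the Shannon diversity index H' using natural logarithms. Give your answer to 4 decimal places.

Total N = 9+66+3+5+13+14+8 = 118, so the proportions are 0.076271, 0.559322, 0.025424, 0.042373, 0.110169, 0.118644, 0.067797 (working shown to 6 dp, full precision carried).
Each pᵢ ln pᵢ term: 0.076271×(-2.573460)=-0.196281, 0.559322×(-0.581030)=-0.324983, 0.025424×(-3.672072)=-0.093358, 0.042373×(-3.161247)=-0.133951, 0.110169×(-2.205735)=-0.243005, 0.118644×(-2.131627)=-0.252905, 0.067797×(-2.691243)=-0.182457.
Sum = -1.426939, so H' = 1.4269.

1.4269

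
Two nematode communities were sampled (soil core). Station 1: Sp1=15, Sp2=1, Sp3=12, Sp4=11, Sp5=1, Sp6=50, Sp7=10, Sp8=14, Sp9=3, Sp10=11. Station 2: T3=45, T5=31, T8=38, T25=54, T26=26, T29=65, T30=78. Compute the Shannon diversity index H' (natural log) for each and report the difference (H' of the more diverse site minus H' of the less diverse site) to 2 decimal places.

Station 1: N=128, proportions 0.11719, 0.00781, 0.09375, 0.08594, 0.00781, 0.39062, 0.07812, 0.10938, 0.02344, 0.08594, giving H' = 1.86716 (working shown to 5 dp, full precision carried).
Station 2: N=337, proportions 0.13353, 0.09199, 0.11276, 0.16024, 0.07715, 0.19288, 0.23145, giving H' = 1.88164.
Difference = |1.86716 − 1.88164| = 0.01448, i.e. 0.01 to 2 decimal places.

0.01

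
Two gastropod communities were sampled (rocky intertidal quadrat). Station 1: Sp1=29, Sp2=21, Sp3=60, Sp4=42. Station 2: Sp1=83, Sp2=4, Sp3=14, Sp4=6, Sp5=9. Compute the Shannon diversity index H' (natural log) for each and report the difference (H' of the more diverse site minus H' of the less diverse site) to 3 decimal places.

Station 1: N=152, proportions 0.190789, 0.138158, 0.394737, 0.276316, giving H' = 1.311845 (working shown to 6 dp, full precision carried).
Station 2: N=116, proportions 0.715517, 0.034483, 0.12069, 0.051724, 0.077586, giving H' = 0.962372.
Difference = |1.311845 − 0.962372| = 0.349473, i.e. 0.349 to 3 decimal places.

0.349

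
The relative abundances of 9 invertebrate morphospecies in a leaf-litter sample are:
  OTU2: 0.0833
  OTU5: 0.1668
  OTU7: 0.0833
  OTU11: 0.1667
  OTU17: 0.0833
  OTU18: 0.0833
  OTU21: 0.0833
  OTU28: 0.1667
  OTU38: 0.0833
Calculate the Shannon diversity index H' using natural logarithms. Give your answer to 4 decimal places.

Each pᵢ ln pᵢ term (working shown to 6 dp, full precision carried): 0.0833×(-2.485307)=-0.207026, 0.1668×(-1.790960)=-0.298732, 0.0833×(-2.485307)=-0.207026, 0.1667×(-1.791559)=-0.298653, 0.0833×(-2.485307)=-0.207026, 0.0833×(-2.485307)=-0.207026, 0.0833×(-2.485307)=-0.207026, 0.1667×(-1.791559)=-0.298653, 0.0833×(-2.485307)=-0.207026.
Sum = -2.138194, so H' = 2.1382.

2.1382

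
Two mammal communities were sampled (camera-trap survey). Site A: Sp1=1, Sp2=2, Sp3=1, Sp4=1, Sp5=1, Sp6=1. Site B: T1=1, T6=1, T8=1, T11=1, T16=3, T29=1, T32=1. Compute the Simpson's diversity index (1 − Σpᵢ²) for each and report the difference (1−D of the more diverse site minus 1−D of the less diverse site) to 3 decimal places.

0.002

Site A: N=7, proportions 0.142857, 0.285714, 0.142857, 0.142857, 0.142857, 0.142857, giving 1−D = 0.816327 (working shown to 6 dp, full precision carried).
Site B: N=9, proportions 0.111111, 0.111111, 0.111111, 0.111111, 0.333333, 0.111111, 0.111111, giving 1−D = 0.814815.
Difference = |0.816327 − 0.814815| = 0.001512, i.e. 0.002 to 3 decimal places.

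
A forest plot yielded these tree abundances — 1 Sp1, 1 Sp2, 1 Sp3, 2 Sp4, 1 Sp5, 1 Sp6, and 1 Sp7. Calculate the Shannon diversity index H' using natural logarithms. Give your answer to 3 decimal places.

1.906

Total N = 1+1+1+2+1+1+1 = 8, so the proportions are 0.125, 0.125, 0.125, 0.25, 0.125, 0.125, 0.125 (working shown to 5 dp, full precision carried).
Each pᵢ ln pᵢ term: 0.125×(-2.07944)=-0.25993, 0.125×(-2.07944)=-0.25993, 0.125×(-2.07944)=-0.25993, 0.25×(-1.38629)=-0.34657, 0.125×(-2.07944)=-0.25993, 0.125×(-2.07944)=-0.25993, 0.125×(-2.07944)=-0.25993.
Sum = -1.90615, so H' = 1.906.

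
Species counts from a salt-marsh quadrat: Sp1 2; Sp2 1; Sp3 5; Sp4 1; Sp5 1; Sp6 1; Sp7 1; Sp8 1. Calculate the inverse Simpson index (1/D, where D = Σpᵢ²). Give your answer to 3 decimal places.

4.829

Total N = 2+1+5+1+1+1+1+1 = 13, so the proportions are 0.1538462, 0.0769231, 0.3846154, 0.0769231, 0.0769231, 0.0769231, 0.0769231, 0.0769231 (working shown to 7 dp, full precision carried).
D = 0.1538462² + 0.0769231² + 0.3846154² + 0.0769231² + 0.0769231² + 0.0769231² + 0.0769231² + 0.0769231² = 0.0236686 + 0.0059172 + 0.1479290 + 0.0059172 + 0.0059172 + 0.0059172 + 0.0059172 + 0.0059172 = 0.2071006.
So 1/D = 4.82857, i.e. 4.829 to 3 decimal places.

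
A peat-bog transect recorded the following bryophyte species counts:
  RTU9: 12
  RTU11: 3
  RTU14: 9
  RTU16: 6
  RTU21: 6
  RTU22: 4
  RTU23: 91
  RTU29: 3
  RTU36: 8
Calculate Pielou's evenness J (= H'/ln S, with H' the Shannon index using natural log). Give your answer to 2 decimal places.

0.62

Total N = 12+3+9+6+6+4+91+3+8 = 142, so the proportions are 0.0845, 0.0211, 0.0634, 0.0423, 0.0423, 0.0282, 0.6408, 0.0211, 0.0563 (working shown to 4 dp, full precision carried).
H' = −Σ pᵢ ln pᵢ = −((-0.2088) + (-0.0815) + (-0.1748) + (-0.1337) + (-0.1337) + (-0.1006) + (-0.2852) + (-0.0815) + (-0.1620)) = 1.3618.
With S = 9 species, ln S = 2.1972, so J = 1.3618/2.1972 = 0.6198, i.e. 0.62 to 2 decimal places.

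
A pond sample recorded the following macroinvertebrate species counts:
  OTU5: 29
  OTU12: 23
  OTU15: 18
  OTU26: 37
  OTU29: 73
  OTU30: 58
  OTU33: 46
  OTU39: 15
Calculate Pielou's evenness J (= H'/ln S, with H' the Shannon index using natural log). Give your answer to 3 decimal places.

Total N = 29+23+18+37+73+58+46+15 = 299, so the proportions are 0.09699, 0.07692, 0.0602, 0.12375, 0.24415, 0.19398, 0.15385, 0.05017 (working shown to 5 dp, full precision carried).
H' = −Σ pᵢ ln pᵢ = −((-0.22629) + (-0.19730) + (-0.16917) + (-0.25857) + (-0.34424) + (-0.31813) + (-0.28797) + (-0.15012)) = 1.95179.
With S = 8 species, ln S = 2.07944, so J = 1.95179/2.07944 = 0.93861, i.e. 0.939 to 3 decimal places.

0.939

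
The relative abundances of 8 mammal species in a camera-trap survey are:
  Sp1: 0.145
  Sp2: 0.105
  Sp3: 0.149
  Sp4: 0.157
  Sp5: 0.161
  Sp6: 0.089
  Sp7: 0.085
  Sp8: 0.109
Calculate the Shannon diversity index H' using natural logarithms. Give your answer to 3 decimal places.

2.051

Each pᵢ ln pᵢ term (working shown to 5 dp, full precision carried): 0.145×(-1.93102)=-0.28000, 0.105×(-2.25379)=-0.23665, 0.149×(-1.90381)=-0.28367, 0.157×(-1.85151)=-0.29069, 0.161×(-1.82635)=-0.29404, 0.089×(-2.41912)=-0.21530, 0.085×(-2.46510)=-0.20953, 0.109×(-2.21641)=-0.24159.
Sum = -2.05147, so H' = 2.051.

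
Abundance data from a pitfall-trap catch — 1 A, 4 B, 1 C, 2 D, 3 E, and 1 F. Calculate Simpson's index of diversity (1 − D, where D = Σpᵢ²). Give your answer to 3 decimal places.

0.778

Total N = 1+4+1+2+3+1 = 12, so the proportions are 0.08333, 0.33333, 0.08333, 0.16667, 0.25, 0.08333 (working shown to 5 dp, full precision carried).
D = 0.08333² + 0.33333² + 0.08333² + 0.16667² + 0.25² + 0.08333² = 0.00694 + 0.11111 + 0.00694 + 0.02778 + 0.06250 + 0.00694 = 0.22222.
So 1 − D = 0.77778, i.e. 0.778 to 3 decimal places.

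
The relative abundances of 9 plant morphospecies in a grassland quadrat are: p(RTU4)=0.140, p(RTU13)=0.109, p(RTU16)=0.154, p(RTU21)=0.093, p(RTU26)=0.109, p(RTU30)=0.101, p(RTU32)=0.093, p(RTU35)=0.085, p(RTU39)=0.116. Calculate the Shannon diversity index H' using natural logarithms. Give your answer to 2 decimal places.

Each pᵢ ln pᵢ term (working shown to 4 dp, full precision carried): 0.14×(-1.9661)=-0.2753, 0.109×(-2.2164)=-0.2416, 0.154×(-1.8708)=-0.2881, 0.093×(-2.3752)=-0.2209, 0.109×(-2.2164)=-0.2416, 0.101×(-2.2926)=-0.2316, 0.093×(-2.3752)=-0.2209, 0.085×(-2.4651)=-0.2095, 0.116×(-2.1542)=-0.2499.
Sum = -2.1793, so H' = 2.18.

2.18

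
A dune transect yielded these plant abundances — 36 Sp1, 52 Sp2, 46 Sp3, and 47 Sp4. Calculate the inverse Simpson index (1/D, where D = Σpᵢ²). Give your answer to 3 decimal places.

3.935

Total N = 36+52+46+47 = 181, so the proportions are 0.198895, 0.2872928, 0.2541436, 0.2596685 (working shown to 7 dp, full precision carried).
D = 0.198895² + 0.2872928² + 0.2541436² + 0.2596685² = 0.0395592 + 0.0825372 + 0.0645890 + 0.0674277 = 0.2541131.
So 1/D = 3.93526, i.e. 3.935 to 3 decimal places.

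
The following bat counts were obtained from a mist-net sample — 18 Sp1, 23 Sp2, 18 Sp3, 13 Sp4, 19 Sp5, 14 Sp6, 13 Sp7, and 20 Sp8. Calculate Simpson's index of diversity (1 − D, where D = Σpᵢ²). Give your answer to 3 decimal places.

0.870

Total N = 18+23+18+13+19+14+13+20 = 138, so the proportions are 0.13043, 0.16667, 0.13043, 0.0942, 0.13768, 0.10145, 0.0942, 0.14493 (working shown to 5 dp, full precision carried).
D = 0.13043² + 0.16667² + 0.13043² + 0.0942² + 0.13768² + 0.10145² + 0.0942² + 0.14493² = 0.01701 + 0.02778 + 0.01701 + 0.00887 + 0.01896 + 0.01029 + 0.00887 + 0.02100 = 0.12980.
So 1 − D = 0.87020, i.e. 0.870 to 3 decimal places.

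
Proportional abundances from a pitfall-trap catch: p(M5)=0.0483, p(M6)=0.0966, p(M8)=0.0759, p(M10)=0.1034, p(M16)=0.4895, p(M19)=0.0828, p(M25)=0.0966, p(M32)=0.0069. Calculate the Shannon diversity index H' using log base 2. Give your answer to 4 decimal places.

2.3351

Each pᵢ log₂ pᵢ term (working shown to 6 dp, full precision carried): 0.0483×(-4.371833)=-0.211160, 0.0966×(-3.371833)=-0.325719, 0.0759×(-3.719756)=-0.282330, 0.1034×(-3.273692)=-0.338500, 0.4895×(-1.030619)=-0.504488, 0.0828×(-3.594225)=-0.297602, 0.0966×(-3.371833)=-0.325719, 0.0069×(-7.179188)=-0.049536.
Sum = -2.335053, so H' = 2.3351.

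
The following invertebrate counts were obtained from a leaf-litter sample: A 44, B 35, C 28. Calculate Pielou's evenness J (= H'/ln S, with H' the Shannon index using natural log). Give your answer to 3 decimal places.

0.985

Total N = 44+35+28 = 107, so the proportions are 0.41121, 0.3271, 0.26168 (working shown to 5 dp, full precision carried).
H' = −Σ pᵢ ln pᵢ = −((-0.36542) + (-0.36553) + (-0.35082)) = 1.08177.
With S = 3 species, ln S = 1.09861, so J = 1.08177/1.09861 = 0.98467, i.e. 0.985 to 3 decimal places.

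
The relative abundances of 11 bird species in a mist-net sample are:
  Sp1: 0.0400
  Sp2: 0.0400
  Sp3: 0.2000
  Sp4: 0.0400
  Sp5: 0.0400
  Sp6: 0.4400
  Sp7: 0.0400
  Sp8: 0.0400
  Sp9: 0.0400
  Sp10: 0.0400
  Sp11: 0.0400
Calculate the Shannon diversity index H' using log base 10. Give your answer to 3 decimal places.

0.800

Each pᵢ log₁₀ pᵢ term (working shown to 5 dp, full precision carried): 0.04×(-1.39794)=-0.05592, 0.04×(-1.39794)=-0.05592, 0.2×(-0.69897)=-0.13979, 0.04×(-1.39794)=-0.05592, 0.04×(-1.39794)=-0.05592, 0.44×(-0.35655)=-0.15688, 0.04×(-1.39794)=-0.05592, 0.04×(-1.39794)=-0.05592, 0.04×(-1.39794)=-0.05592, 0.04×(-1.39794)=-0.05592, 0.04×(-1.39794)=-0.05592.
Sum = -0.79993, so H' = 0.800.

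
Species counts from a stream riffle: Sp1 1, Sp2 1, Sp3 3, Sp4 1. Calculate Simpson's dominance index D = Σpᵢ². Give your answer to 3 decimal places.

0.333

Total N = 1+1+3+1 = 6, so the proportions are 0.16667, 0.16667, 0.5, 0.16667 (working shown to 5 dp, full precision carried).
D = 0.16667² + 0.16667² + 0.5² + 0.16667² = 0.02778 + 0.02778 + 0.25000 + 0.02778 = 0.33333.
To 3 decimal places, D = 0.333.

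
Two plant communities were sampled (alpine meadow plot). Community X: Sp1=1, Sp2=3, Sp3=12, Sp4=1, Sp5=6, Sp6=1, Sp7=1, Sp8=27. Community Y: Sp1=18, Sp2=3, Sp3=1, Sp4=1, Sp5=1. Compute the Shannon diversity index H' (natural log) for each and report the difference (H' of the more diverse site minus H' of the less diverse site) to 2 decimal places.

Community X: N=52, proportions 0.01923, 0.05769, 0.23077, 0.01923, 0.11538, 0.01923, 0.01923, 0.51923, giving H' = 1.39638 (working shown to 5 dp, full precision carried).
Community Y: N=24, proportions 0.75, 0.125, 0.04167, 0.04167, 0.04167, giving H' = 0.87295.
Difference = |1.39638 − 0.87295| = 0.52343, i.e. 0.52 to 2 decimal places.

0.52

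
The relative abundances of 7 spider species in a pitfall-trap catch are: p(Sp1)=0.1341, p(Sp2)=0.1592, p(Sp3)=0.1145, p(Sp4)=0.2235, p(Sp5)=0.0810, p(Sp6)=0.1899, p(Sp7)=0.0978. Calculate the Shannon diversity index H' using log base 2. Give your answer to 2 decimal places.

2.73

Each pᵢ log₂ pᵢ term (working shown to 4 dp, full precision carried): 0.1341×(-2.8986)=-0.3887, 0.1592×(-2.6511)=-0.4221, 0.1145×(-3.1266)=-0.3580, 0.2235×(-2.1617)=-0.4831, 0.081×(-3.6259)=-0.2937, 0.1899×(-2.3967)=-0.4551, 0.0978×(-3.3540)=-0.3280.
Sum = -2.7287, so H' = 2.73.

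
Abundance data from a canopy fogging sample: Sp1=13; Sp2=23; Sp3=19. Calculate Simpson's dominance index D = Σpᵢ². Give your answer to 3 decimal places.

0.350

Total N = 13+23+19 = 55, so the proportions are 0.23636, 0.41818, 0.34545 (working shown to 5 dp, full precision carried).
D = 0.23636² + 0.41818² + 0.34545² = 0.05587 + 0.17488 + 0.11934 = 0.35008.
To 3 decimal places, D = 0.350.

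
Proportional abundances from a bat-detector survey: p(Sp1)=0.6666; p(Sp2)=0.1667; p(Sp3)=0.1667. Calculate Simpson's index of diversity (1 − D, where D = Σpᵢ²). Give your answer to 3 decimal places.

0.500

D = 0.6666² + 0.1667² + 0.1667² = 0.44436 + 0.02779 + 0.02779 = 0.49993 (working shown to 5 dp, full precision carried).
So 1 − D = 0.50007, i.e. 0.500 to 3 decimal places.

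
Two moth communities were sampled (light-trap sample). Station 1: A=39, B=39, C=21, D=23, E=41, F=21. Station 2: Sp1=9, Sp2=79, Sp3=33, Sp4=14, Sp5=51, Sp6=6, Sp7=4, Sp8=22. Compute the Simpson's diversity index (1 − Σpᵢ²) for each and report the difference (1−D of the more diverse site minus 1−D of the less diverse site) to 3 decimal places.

Station 1: N=184, proportions 0.21196, 0.21196, 0.11413, 0.125, 0.22283, 0.11413, giving 1−D = 0.81882 (working shown to 5 dp, full precision carried).
Station 2: N=218, proportions 0.04128, 0.36239, 0.15138, 0.06422, 0.23394, 0.02752, 0.01835, 0.10092, giving 1−D = 0.77392.
Difference = |0.81882 − 0.77392| = 0.04490, i.e. 0.045 to 3 decimal places.

0.045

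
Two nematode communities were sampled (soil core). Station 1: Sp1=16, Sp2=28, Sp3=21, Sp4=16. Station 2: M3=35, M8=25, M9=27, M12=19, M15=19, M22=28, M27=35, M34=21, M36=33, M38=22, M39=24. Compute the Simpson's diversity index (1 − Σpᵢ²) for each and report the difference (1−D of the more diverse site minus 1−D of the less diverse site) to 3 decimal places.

0.170

Station 1: N=81, proportions 0.197531, 0.345679, 0.259259, 0.197531, giving 1−D = 0.735254 (working shown to 6 dp, full precision carried).
Station 2: N=288, proportions 0.121528, 0.086806, 0.09375, 0.065972, 0.065972, 0.097222, 0.121528, 0.072917, 0.114583, 0.076389, 0.083333, giving 1−D = 0.904755.
Difference = |0.735254 − 0.904755| = 0.169501, i.e. 0.170 to 3 decimal places.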